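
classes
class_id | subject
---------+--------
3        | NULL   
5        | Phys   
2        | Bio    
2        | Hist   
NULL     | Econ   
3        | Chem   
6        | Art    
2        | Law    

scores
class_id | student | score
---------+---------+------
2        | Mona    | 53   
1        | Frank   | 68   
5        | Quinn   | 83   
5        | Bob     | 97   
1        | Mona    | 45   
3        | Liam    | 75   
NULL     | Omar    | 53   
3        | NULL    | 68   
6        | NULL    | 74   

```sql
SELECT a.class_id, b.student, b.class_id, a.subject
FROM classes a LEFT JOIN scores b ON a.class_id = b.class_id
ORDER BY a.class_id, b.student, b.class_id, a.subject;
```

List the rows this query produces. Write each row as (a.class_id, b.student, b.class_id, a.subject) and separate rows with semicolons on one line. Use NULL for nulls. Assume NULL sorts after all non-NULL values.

LEFT JOIN keeps every row from `classes`; unmatched rows get NULL for `scores`'s columns.
Matching on a.class_id = b.class_id. A NULL in a compared column never satisfies the condition.
Matched pairs: 10; unmatched a rows kept: 1.

(2, Mona, 2, Bio); (2, Mona, 2, Hist); (2, Mona, 2, Law); (3, Liam, 3, Chem); (3, Liam, 3, NULL); (3, NULL, 3, Chem); (3, NULL, 3, NULL); (5, Bob, 5, Phys); (5, Quinn, 5, Phys); (6, NULL, 6, Art); (NULL, NULL, NULL, Econ)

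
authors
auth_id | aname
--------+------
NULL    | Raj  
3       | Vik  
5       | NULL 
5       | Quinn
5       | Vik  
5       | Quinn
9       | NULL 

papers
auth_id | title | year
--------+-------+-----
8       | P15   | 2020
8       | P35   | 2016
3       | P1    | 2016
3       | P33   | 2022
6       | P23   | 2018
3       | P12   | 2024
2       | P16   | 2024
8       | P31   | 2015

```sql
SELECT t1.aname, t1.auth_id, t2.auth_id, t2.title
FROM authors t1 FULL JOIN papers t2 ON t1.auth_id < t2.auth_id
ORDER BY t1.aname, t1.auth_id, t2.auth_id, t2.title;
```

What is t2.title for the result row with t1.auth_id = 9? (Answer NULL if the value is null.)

NULL

FULL OUTER JOIN keeps every row from both sides; unmatched rows get NULL for the other side's columns.
Matching on t1.auth_id < t2.auth_id. A NULL in a compared column never satisfies the condition.
Matched pairs: 20; unmatched t1 rows kept: 2; unmatched t2 rows kept: 4.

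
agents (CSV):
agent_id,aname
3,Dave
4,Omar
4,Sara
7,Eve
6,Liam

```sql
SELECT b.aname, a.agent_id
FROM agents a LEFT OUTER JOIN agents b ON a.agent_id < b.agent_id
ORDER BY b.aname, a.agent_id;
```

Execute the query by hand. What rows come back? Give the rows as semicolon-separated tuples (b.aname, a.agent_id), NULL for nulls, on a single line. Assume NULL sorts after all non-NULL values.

(Eve, 3); (Eve, 4); (Eve, 4); (Eve, 6); (Liam, 3); (Liam, 4); (Liam, 4); (Omar, 3); (Sara, 3); (NULL, 7)

LEFT JOIN keeps every row from `agents a`; unmatched rows get NULL for `agents b`'s columns.
Matching on a.agent_id < b.agent_id.
- agent_id=3: 4 matching b row(s), so 4 row(s) emitted.
- agent_id=4: 2 matching b row(s), so 2 row(s) emitted.
- agent_id=4: 2 matching b row(s), so 2 row(s) emitted.
- agent_id=7: no b row matches, row kept with b columns NULL.
- agent_id=6: 1 matching b row(s), so 1 row(s) emitted.
After projecting and ordering:
b.aname | a.agent_id
Eve | 3
Eve | 4
Eve | 4
Eve | 6
Liam | 3
Liam | 4
Liam | 4
Omar | 3
Sara | 3
NULL | 7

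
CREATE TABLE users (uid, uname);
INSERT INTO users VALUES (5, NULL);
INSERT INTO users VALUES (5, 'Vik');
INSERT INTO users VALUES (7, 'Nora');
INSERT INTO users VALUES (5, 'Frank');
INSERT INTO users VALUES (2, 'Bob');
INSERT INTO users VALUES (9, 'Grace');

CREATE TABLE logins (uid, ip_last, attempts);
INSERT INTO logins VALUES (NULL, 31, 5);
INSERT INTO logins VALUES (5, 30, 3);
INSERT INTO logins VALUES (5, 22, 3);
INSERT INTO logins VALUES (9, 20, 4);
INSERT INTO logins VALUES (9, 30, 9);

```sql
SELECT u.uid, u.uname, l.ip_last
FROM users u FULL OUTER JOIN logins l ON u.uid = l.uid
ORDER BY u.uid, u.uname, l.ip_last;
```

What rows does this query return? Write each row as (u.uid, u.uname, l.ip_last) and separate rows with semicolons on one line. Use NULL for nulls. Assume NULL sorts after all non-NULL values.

(2, Bob, NULL); (5, Frank, 22); (5, Frank, 30); (5, Vik, 22); (5, Vik, 30); (5, NULL, 22); (5, NULL, 30); (7, Nora, NULL); (9, Grace, 20); (9, Grace, 30); (NULL, NULL, 31)

FULL OUTER JOIN keeps every row from both sides; unmatched rows get NULL for the other side's columns.
Matching on u.uid = l.uid. A NULL in a compared column never satisfies the condition.
- u (uid=5) pairs with 2 row(s) of l.
- u (uid=5) pairs with 2 row(s) of l.
- u (uid=7) has no partner → padded with NULL.
- u (uid=5) pairs with 2 row(s) of l.
- u (uid=2) has no partner → padded with NULL.
- u (uid=9) pairs with 2 row(s) of l.
- 1 l row(s) had no u match → kept, u columns NULL.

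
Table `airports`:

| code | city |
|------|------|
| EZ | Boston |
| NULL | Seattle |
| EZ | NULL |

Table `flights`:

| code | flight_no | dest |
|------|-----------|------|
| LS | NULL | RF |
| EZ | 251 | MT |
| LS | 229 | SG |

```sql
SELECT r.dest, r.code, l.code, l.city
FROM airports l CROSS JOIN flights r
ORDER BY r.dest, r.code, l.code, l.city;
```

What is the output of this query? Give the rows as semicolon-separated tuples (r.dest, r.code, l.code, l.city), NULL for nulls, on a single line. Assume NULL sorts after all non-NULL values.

CROSS JOIN pairs every row of `airports` with every row of `flights`: 3 × 3 = 9 rows.
After projecting and ordering:
r.dest | r.code | l.code | l.city
MT | EZ | EZ | Boston
MT | EZ | EZ | NULL
MT | EZ | NULL | Seattle
RF | LS | EZ | Boston
RF | LS | EZ | NULL
RF | LS | NULL | Seattle
SG | LS | EZ | Boston
SG | LS | EZ | NULL
SG | LS | NULL | Seattle

(MT, EZ, EZ, Boston); (MT, EZ, EZ, NULL); (MT, EZ, NULL, Seattle); (RF, LS, EZ, Boston); (RF, LS, EZ, NULL); (RF, LS, NULL, Seattle); (SG, LS, EZ, Boston); (SG, LS, EZ, NULL); (SG, LS, NULL, Seattle)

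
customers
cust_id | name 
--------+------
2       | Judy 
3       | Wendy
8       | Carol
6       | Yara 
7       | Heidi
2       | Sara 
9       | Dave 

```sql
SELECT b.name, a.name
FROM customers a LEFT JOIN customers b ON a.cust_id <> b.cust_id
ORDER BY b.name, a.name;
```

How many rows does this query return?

40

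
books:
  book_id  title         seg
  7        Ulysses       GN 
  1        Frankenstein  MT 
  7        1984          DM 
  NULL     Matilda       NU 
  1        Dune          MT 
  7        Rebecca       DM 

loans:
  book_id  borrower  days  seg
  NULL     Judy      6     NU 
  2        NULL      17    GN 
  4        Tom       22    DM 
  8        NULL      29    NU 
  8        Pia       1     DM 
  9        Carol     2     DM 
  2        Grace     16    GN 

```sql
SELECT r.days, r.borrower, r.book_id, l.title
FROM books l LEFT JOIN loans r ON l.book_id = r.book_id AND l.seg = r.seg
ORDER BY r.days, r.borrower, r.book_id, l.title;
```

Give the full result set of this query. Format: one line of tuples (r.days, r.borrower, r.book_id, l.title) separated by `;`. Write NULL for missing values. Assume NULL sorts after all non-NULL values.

(NULL, NULL, NULL, 1984); (NULL, NULL, NULL, Dune); (NULL, NULL, NULL, Frankenstein); (NULL, NULL, NULL, Matilda); (NULL, NULL, NULL, Rebecca); (NULL, NULL, NULL, Ulysses)

LEFT JOIN keeps every row from `books`; unmatched rows get NULL for `loans`'s columns.
Matching on l.book_id = r.book_id AND l.seg = r.seg. A NULL in a compared column never satisfies the condition.
Matched pairs: 0; unmatched l rows kept: 6.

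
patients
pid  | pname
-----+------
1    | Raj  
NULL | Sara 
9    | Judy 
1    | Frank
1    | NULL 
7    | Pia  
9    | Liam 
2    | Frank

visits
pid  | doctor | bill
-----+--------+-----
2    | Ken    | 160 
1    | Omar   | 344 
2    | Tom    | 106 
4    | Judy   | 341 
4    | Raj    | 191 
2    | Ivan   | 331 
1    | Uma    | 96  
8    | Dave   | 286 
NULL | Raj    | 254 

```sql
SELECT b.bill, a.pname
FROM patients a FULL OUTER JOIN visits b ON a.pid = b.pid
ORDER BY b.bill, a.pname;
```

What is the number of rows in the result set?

FULL OUTER JOIN keeps every row from both sides; unmatched rows get NULL for the other side's columns.
Matching on a.pid = b.pid. A NULL in a compared column never satisfies the condition.
- a[0] pid=1 → 2 match(es) in b → 2 row(s).
- a[1] pid=NULL → no match; kept with NULLs on the b side.
- a[2] pid=9 → no match; kept with NULLs on the b side.
- a[3] pid=1 → 2 match(es) in b → 2 row(s).
- a[4] pid=1 → 2 match(es) in b → 2 row(s).
- a[5] pid=7 → no match; kept with NULLs on the b side.
- a[6] pid=9 → no match; kept with NULLs on the b side.
- a[7] pid=2 → 3 match(es) in b → 3 row(s).
- 4 b row(s) had no a match → kept, a columns NULL.
Total: 9 matched + 8 padded = 17 rows.

17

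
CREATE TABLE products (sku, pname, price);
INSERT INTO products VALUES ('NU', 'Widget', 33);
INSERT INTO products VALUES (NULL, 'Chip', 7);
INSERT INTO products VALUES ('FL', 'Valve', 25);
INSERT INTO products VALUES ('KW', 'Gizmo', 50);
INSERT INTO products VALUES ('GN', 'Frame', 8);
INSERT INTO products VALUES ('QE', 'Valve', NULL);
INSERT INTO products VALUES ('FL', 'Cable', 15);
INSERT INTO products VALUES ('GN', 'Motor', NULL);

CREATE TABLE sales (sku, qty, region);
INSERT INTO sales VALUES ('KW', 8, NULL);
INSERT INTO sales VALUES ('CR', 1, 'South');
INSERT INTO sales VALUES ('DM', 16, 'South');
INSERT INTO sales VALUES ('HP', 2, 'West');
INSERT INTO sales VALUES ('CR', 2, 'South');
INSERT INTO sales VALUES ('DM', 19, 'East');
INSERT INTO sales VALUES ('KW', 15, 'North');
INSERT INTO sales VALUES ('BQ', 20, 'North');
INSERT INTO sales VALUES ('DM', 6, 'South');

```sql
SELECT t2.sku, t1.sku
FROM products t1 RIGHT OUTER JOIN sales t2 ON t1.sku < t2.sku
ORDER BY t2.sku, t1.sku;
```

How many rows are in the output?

18

RIGHT JOIN keeps every row from `sales`; unmatched rows get NULL for `products`'s columns.
Matching on t1.sku < t2.sku. A NULL in a compared column never satisfies the condition.
Matched pairs: 12; unmatched t2 rows kept: 6.
Total: 12 matched + 6 padded = 18 rows.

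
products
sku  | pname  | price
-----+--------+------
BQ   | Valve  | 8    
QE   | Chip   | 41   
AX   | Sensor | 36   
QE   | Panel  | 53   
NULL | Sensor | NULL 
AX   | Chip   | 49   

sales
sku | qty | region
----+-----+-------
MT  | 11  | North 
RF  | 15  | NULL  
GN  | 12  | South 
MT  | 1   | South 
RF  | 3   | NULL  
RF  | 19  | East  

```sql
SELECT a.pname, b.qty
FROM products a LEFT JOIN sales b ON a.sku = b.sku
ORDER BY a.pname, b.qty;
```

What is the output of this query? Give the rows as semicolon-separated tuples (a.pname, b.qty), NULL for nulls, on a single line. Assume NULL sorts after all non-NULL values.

LEFT JOIN keeps every row from `products`; unmatched rows get NULL for `sales`'s columns.
Matching on a.sku = b.sku. A NULL in a compared column never satisfies the condition.
Matched pairs: 0; unmatched a rows kept: 6.

(Chip, NULL); (Chip, NULL); (Panel, NULL); (Sensor, NULL); (Sensor, NULL); (Valve, NULL)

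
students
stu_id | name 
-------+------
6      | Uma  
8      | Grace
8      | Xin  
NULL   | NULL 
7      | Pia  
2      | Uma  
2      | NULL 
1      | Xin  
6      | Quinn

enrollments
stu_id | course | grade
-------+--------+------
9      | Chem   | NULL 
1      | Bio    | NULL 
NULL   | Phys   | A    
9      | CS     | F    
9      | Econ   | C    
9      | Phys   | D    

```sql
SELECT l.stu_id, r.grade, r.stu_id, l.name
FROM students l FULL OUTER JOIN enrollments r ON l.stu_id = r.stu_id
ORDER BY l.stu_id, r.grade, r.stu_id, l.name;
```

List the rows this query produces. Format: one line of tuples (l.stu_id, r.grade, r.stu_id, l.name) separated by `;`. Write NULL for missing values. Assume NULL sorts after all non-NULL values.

(1, NULL, 1, Xin); (2, NULL, NULL, Uma); (2, NULL, NULL, NULL); (6, NULL, NULL, Quinn); (6, NULL, NULL, Uma); (7, NULL, NULL, Pia); (8, NULL, NULL, Grace); (8, NULL, NULL, Xin); (NULL, A, NULL, NULL); (NULL, C, 9, NULL); (NULL, D, 9, NULL); (NULL, F, 9, NULL); (NULL, NULL, 9, NULL); (NULL, NULL, NULL, NULL)

FULL OUTER JOIN keeps every row from both sides; unmatched rows get NULL for the other side's columns.
Matching on l.stu_id = r.stu_id. A NULL in a compared column never satisfies the condition.
- stu_id=6: no r row matches, row kept with r columns NULL.
- stu_id=8: no r row matches, row kept with r columns NULL.
- stu_id=8: no r row matches, row kept with r columns NULL.
- stu_id=NULL: no r row matches, row kept with r columns NULL.
- stu_id=7: no r row matches, row kept with r columns NULL.
- stu_id=2: no r row matches, row kept with r columns NULL.
- stu_id=2: no r row matches, row kept with r columns NULL.
- stu_id=1: 1 matching r row(s), so 1 row(s) emitted.
- stu_id=6: no r row matches, row kept with r columns NULL.
- 5 r row(s) had no l match → kept, l columns NULL.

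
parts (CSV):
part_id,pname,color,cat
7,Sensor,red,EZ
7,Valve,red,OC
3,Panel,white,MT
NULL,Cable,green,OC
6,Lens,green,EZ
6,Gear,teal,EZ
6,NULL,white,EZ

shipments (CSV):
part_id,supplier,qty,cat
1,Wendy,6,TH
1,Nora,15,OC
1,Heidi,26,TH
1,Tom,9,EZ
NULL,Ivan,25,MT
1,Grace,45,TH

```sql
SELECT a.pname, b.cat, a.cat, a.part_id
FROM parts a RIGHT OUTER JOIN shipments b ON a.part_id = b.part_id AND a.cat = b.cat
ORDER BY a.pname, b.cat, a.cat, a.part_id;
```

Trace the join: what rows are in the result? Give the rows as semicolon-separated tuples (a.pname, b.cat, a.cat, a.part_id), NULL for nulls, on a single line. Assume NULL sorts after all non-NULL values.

RIGHT JOIN keeps every row from `shipments`; unmatched rows get NULL for `parts`'s columns.
Matching on a.part_id = b.part_id AND a.cat = b.cat. A NULL in a compared column never satisfies the condition.
Matched pairs: 0; unmatched b rows kept: 6.

(NULL, EZ, NULL, NULL); (NULL, MT, NULL, NULL); (NULL, OC, NULL, NULL); (NULL, TH, NULL, NULL); (NULL, TH, NULL, NULL); (NULL, TH, NULL, NULL)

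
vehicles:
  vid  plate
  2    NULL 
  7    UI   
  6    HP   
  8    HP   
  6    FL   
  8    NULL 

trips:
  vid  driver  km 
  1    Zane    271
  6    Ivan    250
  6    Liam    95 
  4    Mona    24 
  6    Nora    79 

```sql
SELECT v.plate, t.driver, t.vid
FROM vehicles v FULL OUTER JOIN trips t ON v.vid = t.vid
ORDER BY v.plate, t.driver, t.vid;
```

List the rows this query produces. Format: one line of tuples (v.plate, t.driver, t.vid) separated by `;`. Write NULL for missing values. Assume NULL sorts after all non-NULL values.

FULL OUTER JOIN keeps every row from both sides; unmatched rows get NULL for the other side's columns.
Matching on v.vid = t.vid.
- v[0] vid=2 → no match; kept with NULLs on the t side.
- v[1] vid=7 → no match; kept with NULLs on the t side.
- v[2] vid=6 → 3 match(es) in t → 3 row(s).
- v[3] vid=8 → no match; kept with NULLs on the t side.
- v[4] vid=6 → 3 match(es) in t → 3 row(s).
- v[5] vid=8 → no match; kept with NULLs on the t side.
- 2 row(s) from t found no v partner → padded with NULL.

(FL, Ivan, 6); (FL, Liam, 6); (FL, Nora, 6); (HP, Ivan, 6); (HP, Liam, 6); (HP, Nora, 6); (HP, NULL, NULL); (UI, NULL, NULL); (NULL, Mona, 4); (NULL, Zane, 1); (NULL, NULL, NULL); (NULL, NULL, NULL)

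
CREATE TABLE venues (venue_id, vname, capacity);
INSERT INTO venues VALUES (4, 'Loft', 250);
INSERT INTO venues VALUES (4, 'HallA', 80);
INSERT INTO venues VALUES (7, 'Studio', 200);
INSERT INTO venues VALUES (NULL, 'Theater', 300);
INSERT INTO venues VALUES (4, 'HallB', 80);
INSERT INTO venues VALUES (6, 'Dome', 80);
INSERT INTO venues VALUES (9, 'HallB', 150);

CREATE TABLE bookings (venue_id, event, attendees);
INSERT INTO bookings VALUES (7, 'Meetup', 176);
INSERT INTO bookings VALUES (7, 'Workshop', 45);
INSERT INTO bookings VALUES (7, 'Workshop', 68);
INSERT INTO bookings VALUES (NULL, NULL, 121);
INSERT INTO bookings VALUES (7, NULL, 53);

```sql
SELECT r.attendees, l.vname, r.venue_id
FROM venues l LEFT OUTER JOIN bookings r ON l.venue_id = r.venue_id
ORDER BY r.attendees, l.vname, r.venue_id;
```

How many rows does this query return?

LEFT JOIN keeps every row from `venues`; unmatched rows get NULL for `bookings`'s columns.
Matching on l.venue_id = r.venue_id. A NULL in a compared column never satisfies the condition.
Matched pairs: 4; unmatched l rows kept: 6.
Total: 4 matched + 6 padded = 10 rows.

10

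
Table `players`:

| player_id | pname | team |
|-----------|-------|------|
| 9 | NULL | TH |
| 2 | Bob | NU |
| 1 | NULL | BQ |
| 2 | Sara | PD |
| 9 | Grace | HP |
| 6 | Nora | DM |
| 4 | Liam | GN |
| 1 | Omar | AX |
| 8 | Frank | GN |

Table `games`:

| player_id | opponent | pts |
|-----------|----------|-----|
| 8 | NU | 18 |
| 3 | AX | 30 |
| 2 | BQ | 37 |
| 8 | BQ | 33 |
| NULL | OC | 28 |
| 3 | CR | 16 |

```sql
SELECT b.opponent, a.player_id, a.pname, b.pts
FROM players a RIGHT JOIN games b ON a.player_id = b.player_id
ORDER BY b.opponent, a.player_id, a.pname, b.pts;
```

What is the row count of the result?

RIGHT JOIN keeps every row from `games`; unmatched rows get NULL for `players`'s columns.
Matching on a.player_id = b.player_id. A NULL in a compared column never satisfies the condition.
- a row (player_id=9): no match.
- a row (player_id=2): matches 1 b row(s) → 1 output row(s).
- a row (player_id=1): no match.
- a row (player_id=2): matches 1 b row(s) → 1 output row(s).
- a row (player_id=9): no match.
- a row (player_id=6): no match.
- a row (player_id=4): no match.
- a row (player_id=1): no match.
- a row (player_id=8): matches 2 b row(s) → 2 output row(s).
- 3 row(s) from b found no a partner → padded with NULL.
Total: 4 matched + 3 padded = 7 rows.

7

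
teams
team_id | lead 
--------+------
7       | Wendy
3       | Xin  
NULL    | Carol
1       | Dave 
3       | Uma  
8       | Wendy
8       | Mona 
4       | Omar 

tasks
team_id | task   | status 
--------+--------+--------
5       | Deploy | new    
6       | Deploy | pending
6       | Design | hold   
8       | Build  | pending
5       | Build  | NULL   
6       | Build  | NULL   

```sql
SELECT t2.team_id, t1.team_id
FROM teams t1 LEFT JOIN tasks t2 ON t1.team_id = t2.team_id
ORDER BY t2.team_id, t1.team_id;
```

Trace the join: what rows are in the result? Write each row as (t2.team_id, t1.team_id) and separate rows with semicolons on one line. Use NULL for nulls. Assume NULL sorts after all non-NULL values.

(8, 8); (8, 8); (NULL, 1); (NULL, 3); (NULL, 3); (NULL, 4); (NULL, 7); (NULL, NULL)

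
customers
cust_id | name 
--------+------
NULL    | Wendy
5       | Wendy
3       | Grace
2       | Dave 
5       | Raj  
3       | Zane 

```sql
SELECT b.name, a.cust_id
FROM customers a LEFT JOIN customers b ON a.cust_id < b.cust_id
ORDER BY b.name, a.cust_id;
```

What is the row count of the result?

LEFT JOIN keeps every row from `customers a`; unmatched rows get NULL for `customers b`'s columns.
Matching on a.cust_id < b.cust_id. A NULL in a compared column never satisfies the condition.
Matched pairs: 8; unmatched a rows kept: 3.
Total: 8 matched + 3 padded = 11 rows.

11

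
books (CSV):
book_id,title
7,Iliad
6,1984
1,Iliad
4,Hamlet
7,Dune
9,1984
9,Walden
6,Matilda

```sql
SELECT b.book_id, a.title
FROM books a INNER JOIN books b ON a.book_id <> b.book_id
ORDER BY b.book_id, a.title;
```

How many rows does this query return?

INNER JOIN keeps only pairs where the ON condition holds.
Matching on a.book_id <> b.book_id.
- a (book_id=7) pairs with 6 row(s) of b.
- a (book_id=6) pairs with 6 row(s) of b.
- a (book_id=1) pairs with 7 row(s) of b.
- a (book_id=4) pairs with 7 row(s) of b.
- a (book_id=7) pairs with 6 row(s) of b.
- a (book_id=9) pairs with 6 row(s) of b.
- a (book_id=9) pairs with 6 row(s) of b.
- a (book_id=6) pairs with 6 row(s) of b.
Total: 50 rows.

50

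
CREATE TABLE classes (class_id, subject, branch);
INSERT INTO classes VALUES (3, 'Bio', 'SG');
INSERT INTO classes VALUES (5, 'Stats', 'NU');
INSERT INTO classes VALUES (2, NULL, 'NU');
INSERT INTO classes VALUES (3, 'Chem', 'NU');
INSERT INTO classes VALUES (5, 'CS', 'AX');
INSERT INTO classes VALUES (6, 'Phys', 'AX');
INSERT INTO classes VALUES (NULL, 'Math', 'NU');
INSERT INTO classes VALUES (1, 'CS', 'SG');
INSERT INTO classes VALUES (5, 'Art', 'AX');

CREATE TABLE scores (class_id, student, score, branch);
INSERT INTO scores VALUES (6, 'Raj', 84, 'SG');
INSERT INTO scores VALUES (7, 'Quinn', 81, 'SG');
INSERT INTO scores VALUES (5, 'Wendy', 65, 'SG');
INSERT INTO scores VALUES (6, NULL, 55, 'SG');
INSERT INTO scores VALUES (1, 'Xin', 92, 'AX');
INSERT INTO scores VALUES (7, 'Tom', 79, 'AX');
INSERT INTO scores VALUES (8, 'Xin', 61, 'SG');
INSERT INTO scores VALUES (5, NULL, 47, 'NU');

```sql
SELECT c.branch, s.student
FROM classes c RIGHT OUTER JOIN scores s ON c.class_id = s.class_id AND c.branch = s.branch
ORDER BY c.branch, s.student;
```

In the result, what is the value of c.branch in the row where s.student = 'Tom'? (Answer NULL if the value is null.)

NULL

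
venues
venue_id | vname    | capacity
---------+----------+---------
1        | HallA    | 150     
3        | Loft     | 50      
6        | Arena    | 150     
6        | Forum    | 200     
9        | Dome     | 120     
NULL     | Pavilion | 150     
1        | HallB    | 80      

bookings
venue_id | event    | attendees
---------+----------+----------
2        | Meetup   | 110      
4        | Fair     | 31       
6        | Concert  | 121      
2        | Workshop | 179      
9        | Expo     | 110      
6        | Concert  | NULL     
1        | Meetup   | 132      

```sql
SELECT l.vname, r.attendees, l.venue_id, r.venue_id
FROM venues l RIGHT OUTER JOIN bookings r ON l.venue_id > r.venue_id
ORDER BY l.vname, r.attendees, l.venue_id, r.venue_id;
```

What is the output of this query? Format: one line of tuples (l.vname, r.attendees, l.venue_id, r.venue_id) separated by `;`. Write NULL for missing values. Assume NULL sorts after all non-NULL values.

(Arena, 31, 6, 4); (Arena, 110, 6, 2); (Arena, 132, 6, 1); (Arena, 179, 6, 2); (Dome, 31, 9, 4); (Dome, 110, 9, 2); (Dome, 121, 9, 6); (Dome, 132, 9, 1); (Dome, 179, 9, 2); (Dome, NULL, 9, 6); (Forum, 31, 6, 4); (Forum, 110, 6, 2); (Forum, 132, 6, 1); (Forum, 179, 6, 2); (Loft, 110, 3, 2); (Loft, 132, 3, 1); (Loft, 179, 3, 2); (NULL, 110, NULL, 9)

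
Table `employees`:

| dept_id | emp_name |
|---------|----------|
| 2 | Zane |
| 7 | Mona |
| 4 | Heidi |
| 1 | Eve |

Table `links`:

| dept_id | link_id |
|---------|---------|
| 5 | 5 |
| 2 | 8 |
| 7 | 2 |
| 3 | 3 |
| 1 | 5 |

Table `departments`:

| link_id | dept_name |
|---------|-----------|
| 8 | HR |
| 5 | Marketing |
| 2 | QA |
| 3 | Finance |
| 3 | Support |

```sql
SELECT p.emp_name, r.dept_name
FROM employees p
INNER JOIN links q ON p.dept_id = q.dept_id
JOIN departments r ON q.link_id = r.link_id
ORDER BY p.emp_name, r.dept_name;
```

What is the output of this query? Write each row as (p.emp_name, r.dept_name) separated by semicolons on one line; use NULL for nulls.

Evaluate left to right. First `employees p INNER JOIN links q` on dept_id: 3 row(s).
Then INNER JOIN `departments r` on link_id: keep only rows whose q.link_id appears in r.

(Eve, Marketing); (Mona, QA); (Zane, HR)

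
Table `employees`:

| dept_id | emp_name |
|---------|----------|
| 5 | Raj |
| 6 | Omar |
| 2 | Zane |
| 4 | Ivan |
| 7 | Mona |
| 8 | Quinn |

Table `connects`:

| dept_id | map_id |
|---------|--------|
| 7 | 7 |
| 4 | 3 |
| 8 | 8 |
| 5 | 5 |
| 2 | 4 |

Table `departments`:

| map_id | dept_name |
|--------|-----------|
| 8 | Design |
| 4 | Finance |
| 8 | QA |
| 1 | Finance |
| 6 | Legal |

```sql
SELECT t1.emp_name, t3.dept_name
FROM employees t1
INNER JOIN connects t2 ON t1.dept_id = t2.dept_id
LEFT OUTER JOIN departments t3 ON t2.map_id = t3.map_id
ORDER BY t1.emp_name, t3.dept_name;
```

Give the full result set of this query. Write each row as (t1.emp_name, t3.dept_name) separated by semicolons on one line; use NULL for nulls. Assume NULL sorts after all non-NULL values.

Evaluate left to right. First `employees t1 INNER JOIN connects t2` on dept_id: 5 row(s).
Then LEFT JOIN `departments t3` on map_id: each of those 5 rows is kept; rows whose t2.map_id has no match in t3 get NULL for t3's columns.

(Ivan, NULL); (Mona, NULL); (Quinn, Design); (Quinn, QA); (Raj, NULL); (Zane, Finance)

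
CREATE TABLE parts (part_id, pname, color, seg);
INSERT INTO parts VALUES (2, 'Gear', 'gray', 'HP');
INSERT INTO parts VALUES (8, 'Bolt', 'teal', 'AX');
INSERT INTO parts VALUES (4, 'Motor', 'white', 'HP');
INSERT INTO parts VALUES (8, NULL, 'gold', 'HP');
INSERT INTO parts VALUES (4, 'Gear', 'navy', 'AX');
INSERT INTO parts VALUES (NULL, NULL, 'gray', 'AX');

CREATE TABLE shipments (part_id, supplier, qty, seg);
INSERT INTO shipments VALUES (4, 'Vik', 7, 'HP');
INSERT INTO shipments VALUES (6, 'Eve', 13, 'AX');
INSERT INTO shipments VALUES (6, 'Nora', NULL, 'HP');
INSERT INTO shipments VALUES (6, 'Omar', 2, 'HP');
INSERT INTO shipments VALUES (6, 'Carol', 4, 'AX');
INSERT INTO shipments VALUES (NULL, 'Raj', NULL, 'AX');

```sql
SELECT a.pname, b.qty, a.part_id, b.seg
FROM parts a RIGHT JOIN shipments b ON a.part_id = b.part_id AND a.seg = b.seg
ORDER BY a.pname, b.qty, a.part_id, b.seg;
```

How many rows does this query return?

6

RIGHT JOIN keeps every row from `shipments`; unmatched rows get NULL for `parts`'s columns.
Matching on a.part_id = b.part_id AND a.seg = b.seg. A NULL in a compared column never satisfies the condition.
Matched pairs: 1; unmatched b rows kept: 5.
Total: 1 matched + 5 padded = 6 rows.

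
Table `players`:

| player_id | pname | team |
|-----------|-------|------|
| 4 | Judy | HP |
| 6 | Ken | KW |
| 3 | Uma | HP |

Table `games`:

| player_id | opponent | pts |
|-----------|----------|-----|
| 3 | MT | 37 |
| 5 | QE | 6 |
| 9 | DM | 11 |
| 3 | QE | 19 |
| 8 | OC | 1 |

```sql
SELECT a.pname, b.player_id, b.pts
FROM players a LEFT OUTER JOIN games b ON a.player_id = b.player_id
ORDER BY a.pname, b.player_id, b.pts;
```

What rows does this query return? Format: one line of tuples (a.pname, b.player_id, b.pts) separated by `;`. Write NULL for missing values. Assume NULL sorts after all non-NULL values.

(Judy, NULL, NULL); (Ken, NULL, NULL); (Uma, 3, 19); (Uma, 3, 37)

LEFT JOIN keeps every row from `players`; unmatched rows get NULL for `games`'s columns.
Matching on a.player_id = b.player_id.
Matched pairs: 2; unmatched a rows kept: 2.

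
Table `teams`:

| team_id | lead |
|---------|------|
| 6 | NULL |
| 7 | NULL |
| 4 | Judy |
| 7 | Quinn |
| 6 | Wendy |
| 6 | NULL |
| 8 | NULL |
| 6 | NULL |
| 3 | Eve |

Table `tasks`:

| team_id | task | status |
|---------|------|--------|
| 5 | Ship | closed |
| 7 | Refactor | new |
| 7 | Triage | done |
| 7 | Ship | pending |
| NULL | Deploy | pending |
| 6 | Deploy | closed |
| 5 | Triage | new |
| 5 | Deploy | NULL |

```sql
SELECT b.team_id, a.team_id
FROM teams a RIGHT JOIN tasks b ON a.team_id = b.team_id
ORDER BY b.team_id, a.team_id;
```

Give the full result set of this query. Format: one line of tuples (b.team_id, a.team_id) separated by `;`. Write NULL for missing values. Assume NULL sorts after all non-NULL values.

(5, NULL); (5, NULL); (5, NULL); (6, 6); (6, 6); (6, 6); (6, 6); (7, 7); (7, 7); (7, 7); (7, 7); (7, 7); (7, 7); (NULL, NULL)

RIGHT JOIN keeps every row from `tasks`; unmatched rows get NULL for `teams`'s columns.
Matching on a.team_id = b.team_id. A NULL in a compared column never satisfies the condition.
Matched pairs: 10; unmatched b rows kept: 4.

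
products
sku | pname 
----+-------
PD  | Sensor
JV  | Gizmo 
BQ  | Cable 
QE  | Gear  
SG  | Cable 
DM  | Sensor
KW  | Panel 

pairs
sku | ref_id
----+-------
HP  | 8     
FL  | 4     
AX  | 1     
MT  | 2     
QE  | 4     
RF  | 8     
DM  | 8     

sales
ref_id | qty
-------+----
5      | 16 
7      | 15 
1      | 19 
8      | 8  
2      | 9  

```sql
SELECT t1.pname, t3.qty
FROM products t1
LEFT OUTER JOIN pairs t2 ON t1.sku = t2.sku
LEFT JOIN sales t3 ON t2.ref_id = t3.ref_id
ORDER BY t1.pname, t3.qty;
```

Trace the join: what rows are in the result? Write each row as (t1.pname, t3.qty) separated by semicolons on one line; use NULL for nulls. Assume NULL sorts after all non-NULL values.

(Cable, NULL); (Cable, NULL); (Gear, NULL); (Gizmo, NULL); (Panel, NULL); (Sensor, 8); (Sensor, NULL)

Evaluate left to right. First `products t1 LEFT JOIN pairs t2` on sku: 7 row(s).
Then LEFT JOIN `sales t3` on ref_id: each of those 7 rows is kept; rows whose t2.ref_id has no match in t3 get NULL for t3's columns.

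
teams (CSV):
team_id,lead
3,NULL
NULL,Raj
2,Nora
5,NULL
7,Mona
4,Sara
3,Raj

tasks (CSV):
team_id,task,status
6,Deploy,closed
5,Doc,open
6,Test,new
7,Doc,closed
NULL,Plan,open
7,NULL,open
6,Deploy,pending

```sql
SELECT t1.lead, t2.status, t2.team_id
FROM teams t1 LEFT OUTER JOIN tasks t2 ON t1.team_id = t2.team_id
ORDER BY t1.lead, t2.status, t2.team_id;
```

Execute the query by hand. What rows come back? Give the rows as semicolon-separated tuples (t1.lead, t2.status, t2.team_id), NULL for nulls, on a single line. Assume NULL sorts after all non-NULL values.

LEFT JOIN keeps every row from `teams`; unmatched rows get NULL for `tasks`'s columns.
Matching on t1.team_id = t2.team_id. A NULL in a compared column never satisfies the condition.
Matched pairs: 3; unmatched t1 rows kept: 5.

(Mona, closed, 7); (Mona, open, 7); (Nora, NULL, NULL); (Raj, NULL, NULL); (Raj, NULL, NULL); (Sara, NULL, NULL); (NULL, open, 5); (NULL, NULL, NULL)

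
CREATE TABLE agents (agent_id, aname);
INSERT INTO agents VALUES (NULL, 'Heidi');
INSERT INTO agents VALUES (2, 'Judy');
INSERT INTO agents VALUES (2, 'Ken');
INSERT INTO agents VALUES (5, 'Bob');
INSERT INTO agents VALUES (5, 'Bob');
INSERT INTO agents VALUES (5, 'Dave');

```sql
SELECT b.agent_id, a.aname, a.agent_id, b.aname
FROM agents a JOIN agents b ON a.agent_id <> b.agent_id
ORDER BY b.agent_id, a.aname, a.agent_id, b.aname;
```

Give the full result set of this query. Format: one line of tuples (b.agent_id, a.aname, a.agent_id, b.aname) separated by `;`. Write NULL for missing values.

INNER JOIN keeps only pairs where the ON condition holds.
Matching on a.agent_id <> b.agent_id. A NULL in a compared column never satisfies the condition.
- agent_id=NULL: no matching b row, dropped.
- agent_id=2: 3 matching b row(s), so 3 row(s) emitted.
- agent_id=2: 3 matching b row(s), so 3 row(s) emitted.
- agent_id=5: 2 matching b row(s), so 2 row(s) emitted.
- agent_id=5: 2 matching b row(s), so 2 row(s) emitted.
- agent_id=5: 2 matching b row(s), so 2 row(s) emitted.

(2, Bob, 5, Judy); (2, Bob, 5, Judy); (2, Bob, 5, Ken); (2, Bob, 5, Ken); (2, Dave, 5, Judy); (2, Dave, 5, Ken); (5, Judy, 2, Bob); (5, Judy, 2, Bob); (5, Judy, 2, Dave); (5, Ken, 2, Bob); (5, Ken, 2, Bob); (5, Ken, 2, Dave)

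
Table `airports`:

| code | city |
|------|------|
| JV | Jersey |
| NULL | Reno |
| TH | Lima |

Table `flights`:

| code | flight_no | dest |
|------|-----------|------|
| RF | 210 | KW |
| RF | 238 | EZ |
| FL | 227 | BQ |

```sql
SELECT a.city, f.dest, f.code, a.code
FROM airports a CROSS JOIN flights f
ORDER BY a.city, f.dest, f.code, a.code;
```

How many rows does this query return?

CROSS JOIN pairs every row of `airports` with every row of `flights`: 3 × 3 = 9 rows.

9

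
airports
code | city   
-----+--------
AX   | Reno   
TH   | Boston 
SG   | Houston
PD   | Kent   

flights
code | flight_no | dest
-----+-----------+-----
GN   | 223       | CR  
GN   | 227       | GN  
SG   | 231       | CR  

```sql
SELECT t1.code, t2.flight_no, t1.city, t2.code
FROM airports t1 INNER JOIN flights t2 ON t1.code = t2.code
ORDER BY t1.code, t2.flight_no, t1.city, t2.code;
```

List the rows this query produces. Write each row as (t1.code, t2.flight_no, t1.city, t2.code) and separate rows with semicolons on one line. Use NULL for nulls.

(SG, 231, Houston, SG)

INNER JOIN keeps only pairs where the ON condition holds.
Matching on t1.code = t2.code.
Matched pairs: 1.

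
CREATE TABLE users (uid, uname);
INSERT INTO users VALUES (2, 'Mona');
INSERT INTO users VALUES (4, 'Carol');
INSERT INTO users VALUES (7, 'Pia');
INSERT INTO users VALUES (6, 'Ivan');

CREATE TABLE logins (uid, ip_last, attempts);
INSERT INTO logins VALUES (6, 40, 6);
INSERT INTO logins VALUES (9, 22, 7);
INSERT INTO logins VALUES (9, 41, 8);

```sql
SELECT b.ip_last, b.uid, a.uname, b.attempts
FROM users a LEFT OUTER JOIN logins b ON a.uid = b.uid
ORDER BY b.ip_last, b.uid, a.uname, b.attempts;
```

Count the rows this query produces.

4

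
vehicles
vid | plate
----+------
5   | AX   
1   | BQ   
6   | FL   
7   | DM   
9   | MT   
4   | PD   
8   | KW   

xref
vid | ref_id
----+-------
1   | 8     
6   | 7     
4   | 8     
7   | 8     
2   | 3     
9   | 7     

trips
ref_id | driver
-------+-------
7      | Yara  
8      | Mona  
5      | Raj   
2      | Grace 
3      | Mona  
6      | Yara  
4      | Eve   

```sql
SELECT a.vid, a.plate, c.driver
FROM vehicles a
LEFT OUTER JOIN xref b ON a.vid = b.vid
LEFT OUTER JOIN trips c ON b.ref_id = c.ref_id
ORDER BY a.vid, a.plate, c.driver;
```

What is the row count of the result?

7

Step 1 — a LEFT JOIN b on vid → 7 row(s).
Then LEFT JOIN `trips c` on ref_id: each of those 7 rows is kept; rows whose b.ref_id has no match in c get NULL for c's columns.
Result: 7 row(s).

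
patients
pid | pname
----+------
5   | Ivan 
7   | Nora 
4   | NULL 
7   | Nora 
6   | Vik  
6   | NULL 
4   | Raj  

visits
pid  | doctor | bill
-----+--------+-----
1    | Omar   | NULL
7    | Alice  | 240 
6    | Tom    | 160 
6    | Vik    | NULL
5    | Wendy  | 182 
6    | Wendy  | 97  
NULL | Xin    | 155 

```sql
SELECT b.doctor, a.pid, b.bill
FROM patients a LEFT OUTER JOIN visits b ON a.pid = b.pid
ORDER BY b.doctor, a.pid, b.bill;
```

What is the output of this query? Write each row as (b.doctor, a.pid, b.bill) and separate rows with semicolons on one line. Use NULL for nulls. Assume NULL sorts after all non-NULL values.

(Alice, 7, 240); (Alice, 7, 240); (Tom, 6, 160); (Tom, 6, 160); (Vik, 6, NULL); (Vik, 6, NULL); (Wendy, 5, 182); (Wendy, 6, 97); (Wendy, 6, 97); (NULL, 4, NULL); (NULL, 4, NULL)

LEFT JOIN keeps every row from `patients`; unmatched rows get NULL for `visits`'s columns.
Matching on a.pid = b.pid. A NULL in a compared column never satisfies the condition.
- pid=5: 1 matching b row(s), so 1 row(s) emitted.
- pid=7: 1 matching b row(s), so 1 row(s) emitted.
- pid=4: no b row matches, row kept with b columns NULL.
- pid=7: 1 matching b row(s), so 1 row(s) emitted.
- pid=6: 3 matching b row(s), so 3 row(s) emitted.
- pid=6: 3 matching b row(s), so 3 row(s) emitted.
- pid=4: no b row matches, row kept with b columns NULL.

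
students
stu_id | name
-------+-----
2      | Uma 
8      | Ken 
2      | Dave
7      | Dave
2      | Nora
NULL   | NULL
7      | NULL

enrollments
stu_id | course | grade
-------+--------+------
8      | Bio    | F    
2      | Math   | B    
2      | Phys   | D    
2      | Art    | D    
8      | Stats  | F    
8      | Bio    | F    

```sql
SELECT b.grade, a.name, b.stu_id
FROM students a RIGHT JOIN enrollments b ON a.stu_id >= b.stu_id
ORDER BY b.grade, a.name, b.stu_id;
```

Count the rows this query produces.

21

RIGHT JOIN keeps every row from `enrollments`; unmatched rows get NULL for `students`'s columns.
Matching on a.stu_id >= b.stu_id. A NULL in a compared column never satisfies the condition.
Matched pairs: 21; unmatched b rows kept: 0.
Total: 21 rows.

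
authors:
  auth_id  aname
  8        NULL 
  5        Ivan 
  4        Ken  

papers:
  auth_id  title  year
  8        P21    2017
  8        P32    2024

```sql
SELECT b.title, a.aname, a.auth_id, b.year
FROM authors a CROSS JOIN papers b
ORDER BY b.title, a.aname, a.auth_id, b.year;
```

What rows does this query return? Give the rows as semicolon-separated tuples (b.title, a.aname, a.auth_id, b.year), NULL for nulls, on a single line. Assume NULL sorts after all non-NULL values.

CROSS JOIN pairs every row of `authors` with every row of `papers`: 3 × 2 = 6 rows.
After projecting and ordering:
b.title | a.aname | a.auth_id | b.year
P21 | Ivan | 5 | 2017
P21 | Ken | 4 | 2017
P21 | NULL | 8 | 2017
P32 | Ivan | 5 | 2024
P32 | Ken | 4 | 2024
P32 | NULL | 8 | 2024

(P21, Ivan, 5, 2017); (P21, Ken, 4, 2017); (P21, NULL, 8, 2017); (P32, Ivan, 5, 2024); (P32, Ken, 4, 2024); (P32, NULL, 8, 2024)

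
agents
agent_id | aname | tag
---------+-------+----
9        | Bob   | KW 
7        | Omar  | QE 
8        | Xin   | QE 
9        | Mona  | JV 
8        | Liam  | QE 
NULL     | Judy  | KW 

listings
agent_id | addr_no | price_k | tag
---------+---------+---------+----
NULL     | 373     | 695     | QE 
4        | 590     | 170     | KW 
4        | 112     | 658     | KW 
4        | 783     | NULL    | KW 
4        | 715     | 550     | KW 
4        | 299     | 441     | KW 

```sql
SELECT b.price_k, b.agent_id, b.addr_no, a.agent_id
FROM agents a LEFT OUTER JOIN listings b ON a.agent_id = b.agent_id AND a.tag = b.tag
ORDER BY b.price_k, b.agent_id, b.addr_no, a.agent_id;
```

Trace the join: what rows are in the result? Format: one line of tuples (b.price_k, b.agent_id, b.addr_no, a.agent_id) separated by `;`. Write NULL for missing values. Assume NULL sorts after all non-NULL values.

(NULL, NULL, NULL, 7); (NULL, NULL, NULL, 8); (NULL, NULL, NULL, 8); (NULL, NULL, NULL, 9); (NULL, NULL, NULL, 9); (NULL, NULL, NULL, NULL)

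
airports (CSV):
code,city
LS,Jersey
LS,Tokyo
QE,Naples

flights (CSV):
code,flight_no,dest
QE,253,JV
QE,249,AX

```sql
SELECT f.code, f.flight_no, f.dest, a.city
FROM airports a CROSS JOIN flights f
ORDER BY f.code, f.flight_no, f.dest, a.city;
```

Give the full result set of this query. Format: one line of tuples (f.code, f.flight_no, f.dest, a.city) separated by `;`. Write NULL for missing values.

(QE, 249, AX, Jersey); (QE, 249, AX, Naples); (QE, 249, AX, Tokyo); (QE, 253, JV, Jersey); (QE, 253, JV, Naples); (QE, 253, JV, Tokyo)

CROSS JOIN pairs every row of `airports` with every row of `flights`: 3 × 2 = 6 rows.
After projecting and ordering:
f.code | f.flight_no | f.dest | a.city
QE | 249 | AX | Jersey
QE | 249 | AX | Naples
QE | 249 | AX | Tokyo
QE | 253 | JV | Jersey
QE | 253 | JV | Naples
QE | 253 | JV | Tokyo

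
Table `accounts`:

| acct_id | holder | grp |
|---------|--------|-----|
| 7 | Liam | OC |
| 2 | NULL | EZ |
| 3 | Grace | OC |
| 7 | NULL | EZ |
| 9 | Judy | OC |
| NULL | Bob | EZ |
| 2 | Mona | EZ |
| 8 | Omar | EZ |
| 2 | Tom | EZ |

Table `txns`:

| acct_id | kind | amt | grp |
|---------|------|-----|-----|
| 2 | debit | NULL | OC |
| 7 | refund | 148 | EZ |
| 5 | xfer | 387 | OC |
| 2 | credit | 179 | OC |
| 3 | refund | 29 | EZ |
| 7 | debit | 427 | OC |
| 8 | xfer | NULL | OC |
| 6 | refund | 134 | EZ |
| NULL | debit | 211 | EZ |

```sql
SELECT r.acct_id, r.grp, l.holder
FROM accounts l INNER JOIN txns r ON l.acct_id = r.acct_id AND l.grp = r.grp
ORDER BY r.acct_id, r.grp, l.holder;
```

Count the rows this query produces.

2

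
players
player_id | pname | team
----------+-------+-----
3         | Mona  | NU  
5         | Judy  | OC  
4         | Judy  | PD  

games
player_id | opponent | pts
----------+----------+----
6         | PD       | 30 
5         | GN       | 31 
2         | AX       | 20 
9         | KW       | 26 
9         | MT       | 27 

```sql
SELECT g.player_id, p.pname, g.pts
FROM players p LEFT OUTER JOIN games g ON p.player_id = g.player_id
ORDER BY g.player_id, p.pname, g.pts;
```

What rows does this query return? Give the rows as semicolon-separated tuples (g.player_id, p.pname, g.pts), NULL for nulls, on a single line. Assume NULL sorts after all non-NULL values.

(5, Judy, 31); (NULL, Judy, NULL); (NULL, Mona, NULL)

LEFT JOIN keeps every row from `players`; unmatched rows get NULL for `games`'s columns.
Matching on p.player_id = g.player_id.
- player_id=3: no g row matches, row kept with g columns NULL.
- player_id=5: 1 matching g row(s), so 1 row(s) emitted.
- player_id=4: no g row matches, row kept with g columns NULL.
After projecting and ordering:
g.player_id | p.pname | g.pts
5 | Judy | 31
NULL | Judy | NULL
NULL | Mona | NULL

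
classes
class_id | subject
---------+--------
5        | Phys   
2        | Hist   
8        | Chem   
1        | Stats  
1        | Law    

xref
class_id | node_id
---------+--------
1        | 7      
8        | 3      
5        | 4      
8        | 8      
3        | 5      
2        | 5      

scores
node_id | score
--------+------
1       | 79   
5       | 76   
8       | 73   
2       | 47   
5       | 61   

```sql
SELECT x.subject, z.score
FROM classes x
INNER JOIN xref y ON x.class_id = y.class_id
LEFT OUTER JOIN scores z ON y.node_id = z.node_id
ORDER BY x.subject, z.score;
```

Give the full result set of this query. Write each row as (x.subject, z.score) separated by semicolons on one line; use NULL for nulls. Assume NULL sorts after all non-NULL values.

(Chem, 73); (Chem, NULL); (Hist, 61); (Hist, 76); (Law, NULL); (Phys, NULL); (Stats, NULL)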